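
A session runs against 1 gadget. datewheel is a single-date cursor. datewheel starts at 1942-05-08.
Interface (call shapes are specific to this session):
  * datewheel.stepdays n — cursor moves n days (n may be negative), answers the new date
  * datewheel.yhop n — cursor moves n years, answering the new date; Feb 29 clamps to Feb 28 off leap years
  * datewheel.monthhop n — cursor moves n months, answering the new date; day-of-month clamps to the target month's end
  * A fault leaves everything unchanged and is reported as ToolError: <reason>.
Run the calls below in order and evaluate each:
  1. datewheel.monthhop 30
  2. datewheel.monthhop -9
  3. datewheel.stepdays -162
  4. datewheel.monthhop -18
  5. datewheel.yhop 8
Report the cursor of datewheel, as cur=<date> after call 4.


Answer: cur=1942-02-28

Derivation:
Do: monthhop[n: 30]
See: 1944-11-08
Do: monthhop[n: -9]
See: 1944-02-08
Do: stepdays[n: -162]
See: 1943-08-30
Do: monthhop[n: -18]
See: 1942-02-28
Do: yhop[n: 8]
See: 1950-02-28


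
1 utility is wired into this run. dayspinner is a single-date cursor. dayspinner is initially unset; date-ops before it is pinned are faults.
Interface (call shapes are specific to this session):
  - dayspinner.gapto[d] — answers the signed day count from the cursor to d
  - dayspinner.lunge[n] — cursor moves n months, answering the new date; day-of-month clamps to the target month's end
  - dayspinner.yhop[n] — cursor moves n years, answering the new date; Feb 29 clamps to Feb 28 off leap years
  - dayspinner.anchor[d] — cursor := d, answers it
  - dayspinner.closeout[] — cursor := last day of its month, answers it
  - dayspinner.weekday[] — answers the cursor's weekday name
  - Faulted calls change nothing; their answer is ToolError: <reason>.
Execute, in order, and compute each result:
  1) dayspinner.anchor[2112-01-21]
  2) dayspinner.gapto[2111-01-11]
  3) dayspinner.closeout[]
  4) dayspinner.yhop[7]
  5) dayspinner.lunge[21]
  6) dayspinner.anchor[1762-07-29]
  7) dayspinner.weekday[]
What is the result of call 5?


Answer: 2120-10-31

Derivation:
==> anchor(d→2112-01-21)
<== 2112-01-21
==> gapto(d→2111-01-11)
<== -375
==> closeout()
<== 2112-01-31
==> yhop(n→7)
<== 2119-01-31
==> lunge(n→21)
<== 2120-10-31
==> anchor(d→1762-07-29)
<== 1762-07-29
==> weekday()
<== Thursday


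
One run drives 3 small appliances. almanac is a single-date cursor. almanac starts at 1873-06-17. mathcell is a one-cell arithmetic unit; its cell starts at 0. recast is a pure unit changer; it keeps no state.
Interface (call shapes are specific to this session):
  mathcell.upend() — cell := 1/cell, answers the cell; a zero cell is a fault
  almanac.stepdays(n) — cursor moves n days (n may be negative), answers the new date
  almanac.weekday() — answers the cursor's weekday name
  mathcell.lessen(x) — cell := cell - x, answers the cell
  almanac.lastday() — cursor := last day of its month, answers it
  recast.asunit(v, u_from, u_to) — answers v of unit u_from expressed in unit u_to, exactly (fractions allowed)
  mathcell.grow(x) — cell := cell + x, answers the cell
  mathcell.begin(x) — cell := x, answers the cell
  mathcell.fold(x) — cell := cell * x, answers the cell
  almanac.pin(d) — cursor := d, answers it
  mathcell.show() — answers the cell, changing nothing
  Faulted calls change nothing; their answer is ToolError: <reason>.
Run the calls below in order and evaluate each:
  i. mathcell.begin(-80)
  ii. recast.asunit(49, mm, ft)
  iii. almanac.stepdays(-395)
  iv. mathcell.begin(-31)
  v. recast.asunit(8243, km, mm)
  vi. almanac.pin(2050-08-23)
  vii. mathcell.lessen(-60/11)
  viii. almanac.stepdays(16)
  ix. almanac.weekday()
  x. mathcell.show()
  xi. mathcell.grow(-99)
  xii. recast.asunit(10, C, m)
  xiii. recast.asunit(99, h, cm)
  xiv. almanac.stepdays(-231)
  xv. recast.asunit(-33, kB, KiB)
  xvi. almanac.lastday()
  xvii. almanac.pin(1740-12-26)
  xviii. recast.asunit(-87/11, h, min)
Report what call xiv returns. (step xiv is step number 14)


I run begin(x: -80), which returns -80.
Calling asunit(v: 49, u_from: mm, u_to: ft), and see 245/1524.
Next I call stepdays(n: -395), → 1872-05-18.
I invoke begin(x: -31), and get -31.
I use asunit(v: 8243, u_from: km, u_to: mm), and observe 8243000000.
I use pin(d: 2050-08-23), giving 2050-08-23.
Using lessen(x: -60/11), — result: -281/11.
I run stepdays(n: 16), yielding 2050-09-08.
Using weekday(), yielding Thursday.
Invoking show(), — result: -281/11.
Now I run grow(x: -99), and see -1370/11.
I invoke asunit(v: 10, u_from: C, u_to: m), yielding ToolError: incompatible units.
I run asunit(v: 99, u_from: h, u_to: cm), and observe ToolError: incompatible units.
Next I call stepdays(n: -231), → 2050-01-20.
I invoke asunit(v: -33, u_from: kB, u_to: KiB), — result: -4125/128.
I invoke lastday, and get 2050-01-31.
Next I call pin(d: 1740-12-26): 1740-12-26.
I use asunit(v: -87/11, u_from: h, u_to: min), and get -5220/11.

Answer: 2050-01-20


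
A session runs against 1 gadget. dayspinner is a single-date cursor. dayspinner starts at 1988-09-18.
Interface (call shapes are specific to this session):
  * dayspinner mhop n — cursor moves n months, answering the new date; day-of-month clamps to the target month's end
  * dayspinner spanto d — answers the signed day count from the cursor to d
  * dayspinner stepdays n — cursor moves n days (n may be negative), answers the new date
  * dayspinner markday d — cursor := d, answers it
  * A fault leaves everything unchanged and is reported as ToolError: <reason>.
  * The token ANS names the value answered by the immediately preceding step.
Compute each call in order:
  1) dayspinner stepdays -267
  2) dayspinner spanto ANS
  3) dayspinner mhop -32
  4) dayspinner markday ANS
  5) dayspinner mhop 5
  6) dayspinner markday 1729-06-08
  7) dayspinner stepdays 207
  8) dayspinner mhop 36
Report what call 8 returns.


Answer: 1733-01-01

Derivation:
// dayspinner stepdays(-267) -> 1987-12-26
// dayspinner spanto(ANS) -> 0
// dayspinner mhop(-32) -> 1985-04-26
// dayspinner markday(ANS) -> 1985-04-26
// dayspinner mhop(5) -> 1985-09-26
// dayspinner markday(1729-06-08) -> 1729-06-08
// dayspinner stepdays(207) -> 1730-01-01
// dayspinner mhop(36) -> 1733-01-01


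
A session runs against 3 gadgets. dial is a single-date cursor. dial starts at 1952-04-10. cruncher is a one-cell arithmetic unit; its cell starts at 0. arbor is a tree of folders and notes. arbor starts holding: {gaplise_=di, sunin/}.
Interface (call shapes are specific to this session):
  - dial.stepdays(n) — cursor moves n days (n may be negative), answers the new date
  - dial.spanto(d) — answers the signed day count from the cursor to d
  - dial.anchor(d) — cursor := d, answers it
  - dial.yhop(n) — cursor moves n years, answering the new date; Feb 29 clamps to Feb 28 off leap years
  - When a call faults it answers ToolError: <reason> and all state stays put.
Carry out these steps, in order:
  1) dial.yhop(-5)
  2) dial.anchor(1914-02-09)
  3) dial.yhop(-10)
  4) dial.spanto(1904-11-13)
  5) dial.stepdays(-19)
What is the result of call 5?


Answer: 1904-01-21

Derivation:
% 1. dial.yhop(n: -5) ~> 1947-04-10
% 2. dial.anchor(d: 1914-02-09) ~> 1914-02-09
% 3. dial.yhop(n: -10) ~> 1904-02-09
% 4. dial.spanto(d: 1904-11-13) ~> 278
% 5. dial.stepdays(n: -19) ~> 1904-01-21


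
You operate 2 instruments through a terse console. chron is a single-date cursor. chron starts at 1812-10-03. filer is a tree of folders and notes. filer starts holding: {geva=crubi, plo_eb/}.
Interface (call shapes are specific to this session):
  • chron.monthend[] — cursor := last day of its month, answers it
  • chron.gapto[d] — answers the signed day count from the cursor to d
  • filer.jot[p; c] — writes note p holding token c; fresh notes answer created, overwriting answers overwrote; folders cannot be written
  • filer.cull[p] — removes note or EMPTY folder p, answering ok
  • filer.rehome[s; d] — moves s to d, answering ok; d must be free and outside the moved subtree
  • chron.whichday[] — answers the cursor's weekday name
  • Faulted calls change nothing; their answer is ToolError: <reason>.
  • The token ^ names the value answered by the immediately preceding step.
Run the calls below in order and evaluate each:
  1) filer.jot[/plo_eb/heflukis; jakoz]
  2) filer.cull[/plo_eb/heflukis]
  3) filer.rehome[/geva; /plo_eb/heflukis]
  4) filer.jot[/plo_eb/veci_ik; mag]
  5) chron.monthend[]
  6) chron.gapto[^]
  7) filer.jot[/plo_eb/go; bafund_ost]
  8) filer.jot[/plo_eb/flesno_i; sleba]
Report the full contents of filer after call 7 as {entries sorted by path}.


I try jot passing p: /plo_eb/heflukis, c: jakoz, giving created.
Invoking cull passing p: /plo_eb/heflukis, yielding ok.
Now I run rehome passing s: /geva, d: /plo_eb/heflukis, which returns ok.
Next I call jot passing p: /plo_eb/veci_ik, c: mag, giving created.
Using monthend(), yielding 1812-10-31.
I run gapto passing d: ^, and see 0.
I use jot passing p: /plo_eb/go, c: bafund_ost, → created.
I invoke jot passing p: /plo_eb/flesno_i, c: sleba, yielding created.

Answer: {plo_eb/, plo_eb/go=bafund_ost, plo_eb/heflukis=crubi, plo_eb/veci_ik=mag}


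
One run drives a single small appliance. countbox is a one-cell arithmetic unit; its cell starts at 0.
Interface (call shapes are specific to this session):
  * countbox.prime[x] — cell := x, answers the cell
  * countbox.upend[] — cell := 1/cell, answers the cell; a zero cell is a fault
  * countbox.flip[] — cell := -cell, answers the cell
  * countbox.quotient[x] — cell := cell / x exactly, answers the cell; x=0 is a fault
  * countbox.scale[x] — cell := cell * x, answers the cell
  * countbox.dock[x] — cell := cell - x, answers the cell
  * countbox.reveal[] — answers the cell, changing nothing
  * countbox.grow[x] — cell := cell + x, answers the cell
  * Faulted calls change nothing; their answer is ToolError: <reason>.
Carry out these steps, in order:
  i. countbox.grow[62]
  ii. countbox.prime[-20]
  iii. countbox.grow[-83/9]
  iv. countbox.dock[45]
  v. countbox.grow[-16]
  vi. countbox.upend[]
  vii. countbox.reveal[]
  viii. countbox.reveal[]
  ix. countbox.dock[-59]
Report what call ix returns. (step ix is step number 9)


Answer: 47899/812

Derivation:
Now I run countbox.grow(62), and get 62.
I call countbox.prime(-20), which returns -20.
Next I call countbox.grow(-83/9), → -263/9.
Next I call countbox.dock(45), which returns -668/9.
I call countbox.grow(-16), and see -812/9.
Next I call countbox.upend(), — result: -9/812.
I try countbox.reveal(), and see -9/812.
Then countbox.reveal, giving -9/812.
I try countbox.dock(-59): 47899/812.


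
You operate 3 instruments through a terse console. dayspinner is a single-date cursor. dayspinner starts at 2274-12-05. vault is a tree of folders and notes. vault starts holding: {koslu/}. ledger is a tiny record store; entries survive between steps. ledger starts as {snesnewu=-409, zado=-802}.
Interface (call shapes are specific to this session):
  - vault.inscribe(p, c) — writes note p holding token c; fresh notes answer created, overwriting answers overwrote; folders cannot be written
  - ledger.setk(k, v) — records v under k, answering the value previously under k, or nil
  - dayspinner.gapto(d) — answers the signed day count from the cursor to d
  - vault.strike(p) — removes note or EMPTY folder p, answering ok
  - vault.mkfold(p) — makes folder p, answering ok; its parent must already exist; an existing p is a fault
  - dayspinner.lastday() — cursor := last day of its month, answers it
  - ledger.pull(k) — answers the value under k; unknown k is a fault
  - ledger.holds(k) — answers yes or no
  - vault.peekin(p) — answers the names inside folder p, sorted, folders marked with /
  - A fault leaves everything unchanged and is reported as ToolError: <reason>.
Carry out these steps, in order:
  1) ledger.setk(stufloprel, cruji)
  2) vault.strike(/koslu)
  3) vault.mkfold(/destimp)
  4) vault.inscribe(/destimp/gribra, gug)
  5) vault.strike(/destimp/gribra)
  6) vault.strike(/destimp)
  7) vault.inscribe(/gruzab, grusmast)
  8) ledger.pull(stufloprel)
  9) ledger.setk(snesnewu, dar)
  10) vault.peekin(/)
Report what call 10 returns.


Answer: [gruzab]

Derivation:
% ledger.setk stufloprel cruji
[out] nil
% vault.strike /koslu
[out] ok
% vault.mkfold /destimp
[out] ok
% vault.inscribe /destimp/gribra gug
[out] created
% vault.strike /destimp/gribra
[out] ok
% vault.strike /destimp
[out] ok
% vault.inscribe /gruzab grusmast
[out] created
% ledger.pull stufloprel
[out] cruji
% ledger.setk snesnewu dar
[out] -409
% vault.peekin /
[out] [gruzab]


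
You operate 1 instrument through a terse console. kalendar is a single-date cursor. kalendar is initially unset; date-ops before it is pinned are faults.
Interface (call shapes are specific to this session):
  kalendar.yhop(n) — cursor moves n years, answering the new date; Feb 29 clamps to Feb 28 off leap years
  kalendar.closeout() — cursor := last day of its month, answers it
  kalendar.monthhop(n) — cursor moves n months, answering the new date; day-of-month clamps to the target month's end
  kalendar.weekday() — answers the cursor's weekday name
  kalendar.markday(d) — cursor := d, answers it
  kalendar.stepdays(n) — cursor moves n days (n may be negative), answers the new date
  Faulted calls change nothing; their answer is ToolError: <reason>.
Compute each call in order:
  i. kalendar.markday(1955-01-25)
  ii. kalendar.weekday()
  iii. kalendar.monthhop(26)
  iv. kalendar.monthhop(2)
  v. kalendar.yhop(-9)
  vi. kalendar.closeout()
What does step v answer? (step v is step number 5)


>>> kalendar.markday 1955-01-25
= 1955-01-25
>>> kalendar.weekday
= Tuesday
>>> kalendar.monthhop 26
= 1957-03-25
>>> kalendar.monthhop 2
= 1957-05-25
>>> kalendar.yhop -9
= 1948-05-25
>>> kalendar.closeout
= 1948-05-31

Answer: 1948-05-25


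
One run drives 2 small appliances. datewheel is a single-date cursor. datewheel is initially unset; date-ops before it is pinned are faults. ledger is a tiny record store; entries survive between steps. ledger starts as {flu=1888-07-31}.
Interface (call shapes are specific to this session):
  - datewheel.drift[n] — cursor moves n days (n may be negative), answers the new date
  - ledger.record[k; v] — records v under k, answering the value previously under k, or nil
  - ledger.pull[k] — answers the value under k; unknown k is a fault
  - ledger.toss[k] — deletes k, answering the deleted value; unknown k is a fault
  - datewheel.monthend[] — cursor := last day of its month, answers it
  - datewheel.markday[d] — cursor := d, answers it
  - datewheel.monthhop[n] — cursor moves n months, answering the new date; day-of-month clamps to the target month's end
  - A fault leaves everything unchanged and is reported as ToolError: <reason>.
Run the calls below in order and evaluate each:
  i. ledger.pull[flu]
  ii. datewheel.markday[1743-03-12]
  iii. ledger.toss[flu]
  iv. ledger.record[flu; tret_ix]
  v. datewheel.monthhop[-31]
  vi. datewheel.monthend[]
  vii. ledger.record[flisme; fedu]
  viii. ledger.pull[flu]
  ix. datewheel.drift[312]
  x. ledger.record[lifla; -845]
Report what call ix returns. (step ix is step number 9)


→ pull(k→flu)
← 1888-07-31
→ markday(d→1743-03-12)
← 1743-03-12
→ toss(k→flu)
← 1888-07-31
→ record(k→flu, v→tret_ix)
← nil
→ monthhop(n→-31)
← 1740-08-12
→ monthend()
← 1740-08-31
→ record(k→flisme, v→fedu)
← nil
→ pull(k→flu)
← tret_ix
→ drift(n→312)
← 1741-07-09
→ record(k→lifla, v→-845)
← nil

Answer: 1741-07-09


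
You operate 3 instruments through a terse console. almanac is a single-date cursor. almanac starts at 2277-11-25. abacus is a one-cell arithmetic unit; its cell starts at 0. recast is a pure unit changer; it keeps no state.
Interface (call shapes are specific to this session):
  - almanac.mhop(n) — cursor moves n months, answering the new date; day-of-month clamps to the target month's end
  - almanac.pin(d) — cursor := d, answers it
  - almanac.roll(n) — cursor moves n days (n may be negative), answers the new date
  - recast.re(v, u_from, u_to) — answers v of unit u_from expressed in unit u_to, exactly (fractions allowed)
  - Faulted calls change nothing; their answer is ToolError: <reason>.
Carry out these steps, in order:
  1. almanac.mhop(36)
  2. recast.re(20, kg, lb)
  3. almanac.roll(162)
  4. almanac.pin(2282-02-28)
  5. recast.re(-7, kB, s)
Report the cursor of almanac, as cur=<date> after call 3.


Answer: cur=2281-05-06

Derivation:
Invoking almanac.mhop on 36, and observe 2280-11-25.
Now I run recast.re on 20, kg, lb, giving 2000000000/45359237.
I try almanac.roll on 162, yielding 2281-05-06.
I run almanac.pin on 2282-02-28, giving 2282-02-28.
I use recast.re on -7, kB, s, and see ToolError: incompatible units.


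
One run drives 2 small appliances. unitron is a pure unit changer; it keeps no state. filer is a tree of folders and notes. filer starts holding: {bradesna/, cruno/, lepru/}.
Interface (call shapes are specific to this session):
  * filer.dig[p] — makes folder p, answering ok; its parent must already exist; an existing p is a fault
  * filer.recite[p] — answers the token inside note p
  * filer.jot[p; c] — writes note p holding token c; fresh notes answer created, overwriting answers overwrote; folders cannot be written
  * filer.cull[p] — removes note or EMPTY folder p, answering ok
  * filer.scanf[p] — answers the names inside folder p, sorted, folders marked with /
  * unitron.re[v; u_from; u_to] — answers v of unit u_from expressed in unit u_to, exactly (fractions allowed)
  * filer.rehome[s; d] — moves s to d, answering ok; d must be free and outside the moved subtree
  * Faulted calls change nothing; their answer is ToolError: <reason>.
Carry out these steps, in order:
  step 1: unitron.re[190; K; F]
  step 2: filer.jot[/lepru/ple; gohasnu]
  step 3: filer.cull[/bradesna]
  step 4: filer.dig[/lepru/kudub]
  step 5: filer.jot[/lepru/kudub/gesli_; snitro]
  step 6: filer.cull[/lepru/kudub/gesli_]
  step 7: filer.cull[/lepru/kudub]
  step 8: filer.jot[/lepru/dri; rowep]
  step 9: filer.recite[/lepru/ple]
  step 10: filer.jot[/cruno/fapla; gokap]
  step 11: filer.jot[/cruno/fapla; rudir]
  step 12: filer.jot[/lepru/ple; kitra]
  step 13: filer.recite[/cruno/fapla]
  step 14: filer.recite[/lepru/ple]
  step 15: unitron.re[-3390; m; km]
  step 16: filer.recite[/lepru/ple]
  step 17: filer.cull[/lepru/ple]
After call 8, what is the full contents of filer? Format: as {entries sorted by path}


>> re(v='190', u_from='K', u_to='F')
<< -11767/100
>> jot(p='/lepru/ple', c='gohasnu')
<< created
>> cull(p='/bradesna')
<< ok
>> dig(p='/lepru/kudub')
<< ok
>> jot(p='/lepru/kudub/gesli_', c='snitro')
<< created
>> cull(p='/lepru/kudub/gesli_')
<< ok
>> cull(p='/lepru/kudub')
<< ok
>> jot(p='/lepru/dri', c='rowep')
<< created
>> recite(p='/lepru/ple')
<< gohasnu
>> jot(p='/cruno/fapla', c='gokap')
<< created
>> jot(p='/cruno/fapla', c='rudir')
<< overwrote
>> jot(p='/lepru/ple', c='kitra')
<< overwrote
>> recite(p='/cruno/fapla')
<< rudir
>> recite(p='/lepru/ple')
<< kitra
>> re(v='-3390', u_from='m', u_to='km')
<< -339/100
>> recite(p='/lepru/ple')
<< kitra
>> cull(p='/lepru/ple')
<< ok

Answer: {cruno/, lepru/, lepru/dri=rowep, lepru/ple=gohasnu}


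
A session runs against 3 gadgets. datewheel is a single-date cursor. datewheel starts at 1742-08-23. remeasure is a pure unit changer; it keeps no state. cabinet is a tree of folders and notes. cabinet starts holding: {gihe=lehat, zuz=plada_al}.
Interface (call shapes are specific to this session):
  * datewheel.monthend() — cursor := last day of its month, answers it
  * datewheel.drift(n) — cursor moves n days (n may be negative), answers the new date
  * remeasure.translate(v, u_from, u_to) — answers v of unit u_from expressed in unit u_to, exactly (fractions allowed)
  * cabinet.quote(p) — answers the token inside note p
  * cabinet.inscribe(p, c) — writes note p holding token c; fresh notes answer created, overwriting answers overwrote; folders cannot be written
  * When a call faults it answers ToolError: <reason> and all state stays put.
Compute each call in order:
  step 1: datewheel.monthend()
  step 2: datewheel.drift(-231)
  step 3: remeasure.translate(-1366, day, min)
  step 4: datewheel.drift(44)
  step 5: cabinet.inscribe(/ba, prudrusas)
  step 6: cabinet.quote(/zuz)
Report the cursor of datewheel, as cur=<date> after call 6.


CALL monthend[]
RET  1742-08-31
CALL drift[n=-231]
RET  1742-01-12
CALL translate[v=-1366; u_from=day; u_to=min]
RET  -1967040
CALL drift[n=44]
RET  1742-02-25
CALL inscribe[p=/ba; c=prudrusas]
RET  created
CALL quote[p=/zuz]
RET  plada_al

Answer: cur=1742-02-25


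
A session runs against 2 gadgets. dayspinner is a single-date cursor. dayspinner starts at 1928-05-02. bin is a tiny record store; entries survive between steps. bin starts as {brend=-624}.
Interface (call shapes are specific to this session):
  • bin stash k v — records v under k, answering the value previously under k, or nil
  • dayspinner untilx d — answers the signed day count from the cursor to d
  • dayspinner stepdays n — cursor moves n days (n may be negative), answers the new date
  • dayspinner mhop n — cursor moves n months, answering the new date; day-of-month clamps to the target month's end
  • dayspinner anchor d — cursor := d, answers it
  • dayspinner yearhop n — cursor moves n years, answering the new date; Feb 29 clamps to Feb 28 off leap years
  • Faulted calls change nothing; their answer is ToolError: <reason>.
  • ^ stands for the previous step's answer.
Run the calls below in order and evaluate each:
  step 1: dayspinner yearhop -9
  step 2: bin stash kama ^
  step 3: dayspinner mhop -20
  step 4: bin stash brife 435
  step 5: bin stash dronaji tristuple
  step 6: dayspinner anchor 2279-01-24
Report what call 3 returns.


Do: dayspinner yearhop[n→-9]
See: 1919-05-02
Do: bin stash[k→kama; v→^]
See: nil
Do: dayspinner mhop[n→-20]
See: 1917-09-02
Do: bin stash[k→brife; v→435]
See: nil
Do: bin stash[k→dronaji; v→tristuple]
See: nil
Do: dayspinner anchor[d→2279-01-24]
See: 2279-01-24

Answer: 1917-09-02


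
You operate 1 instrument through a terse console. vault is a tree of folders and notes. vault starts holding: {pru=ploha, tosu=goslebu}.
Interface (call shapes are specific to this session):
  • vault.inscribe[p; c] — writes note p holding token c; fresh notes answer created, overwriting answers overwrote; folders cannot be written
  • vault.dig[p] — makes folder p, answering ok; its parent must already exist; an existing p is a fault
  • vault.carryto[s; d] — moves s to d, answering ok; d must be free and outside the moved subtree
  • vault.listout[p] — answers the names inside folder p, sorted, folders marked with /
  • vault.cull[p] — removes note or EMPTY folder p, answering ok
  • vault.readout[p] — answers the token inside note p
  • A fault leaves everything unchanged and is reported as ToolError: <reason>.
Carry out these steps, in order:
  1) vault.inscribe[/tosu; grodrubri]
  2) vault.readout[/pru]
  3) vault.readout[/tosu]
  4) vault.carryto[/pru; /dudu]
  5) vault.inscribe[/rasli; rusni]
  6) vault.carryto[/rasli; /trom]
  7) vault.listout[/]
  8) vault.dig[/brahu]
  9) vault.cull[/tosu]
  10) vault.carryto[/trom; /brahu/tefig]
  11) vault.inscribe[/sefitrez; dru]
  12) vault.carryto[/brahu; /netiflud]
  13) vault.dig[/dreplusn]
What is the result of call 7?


Answer: [dudu, tosu, trom]

Derivation:
>>> vault.inscribe p→/tosu c→grodrubri
  overwrote
>>> vault.readout p→/pru
  ploha
>>> vault.readout p→/tosu
  grodrubri
>>> vault.carryto s→/pru d→/dudu
  ok
>>> vault.inscribe p→/rasli c→rusni
  created
>>> vault.carryto s→/rasli d→/trom
  ok
>>> vault.listout p→/
  [dudu, tosu, trom]
>>> vault.dig p→/brahu
  ok
>>> vault.cull p→/tosu
  ok
>>> vault.carryto s→/trom d→/brahu/tefig
  ok
>>> vault.inscribe p→/sefitrez c→dru
  created
>>> vault.carryto s→/brahu d→/netiflud
  ok
>>> vault.dig p→/dreplusn
  ok


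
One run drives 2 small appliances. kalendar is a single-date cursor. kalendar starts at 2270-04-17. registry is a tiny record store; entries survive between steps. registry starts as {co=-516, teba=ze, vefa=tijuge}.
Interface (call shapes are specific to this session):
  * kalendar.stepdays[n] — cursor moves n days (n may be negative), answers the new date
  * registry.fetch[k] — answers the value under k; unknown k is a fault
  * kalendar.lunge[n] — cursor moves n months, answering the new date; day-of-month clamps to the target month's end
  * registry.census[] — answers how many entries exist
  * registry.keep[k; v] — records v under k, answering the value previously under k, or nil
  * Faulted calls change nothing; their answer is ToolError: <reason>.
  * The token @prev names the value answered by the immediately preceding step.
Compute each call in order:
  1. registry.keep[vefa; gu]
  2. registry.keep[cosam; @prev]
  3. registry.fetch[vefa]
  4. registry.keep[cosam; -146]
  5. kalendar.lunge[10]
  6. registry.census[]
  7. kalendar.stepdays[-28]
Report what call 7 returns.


Now I run registry.keep on vefa, gu, — result: tijuge.
I use registry.keep on cosam, @prev, yielding nil.
Calling registry.fetch on vefa, — result: gu.
Calling registry.keep on cosam, -146, giving tijuge.
Now I run kalendar.lunge on 10, and see 2271-02-17.
I use registry.census(), → 4.
Calling kalendar.stepdays on -28, yielding 2271-01-20.

Answer: 2271-01-20


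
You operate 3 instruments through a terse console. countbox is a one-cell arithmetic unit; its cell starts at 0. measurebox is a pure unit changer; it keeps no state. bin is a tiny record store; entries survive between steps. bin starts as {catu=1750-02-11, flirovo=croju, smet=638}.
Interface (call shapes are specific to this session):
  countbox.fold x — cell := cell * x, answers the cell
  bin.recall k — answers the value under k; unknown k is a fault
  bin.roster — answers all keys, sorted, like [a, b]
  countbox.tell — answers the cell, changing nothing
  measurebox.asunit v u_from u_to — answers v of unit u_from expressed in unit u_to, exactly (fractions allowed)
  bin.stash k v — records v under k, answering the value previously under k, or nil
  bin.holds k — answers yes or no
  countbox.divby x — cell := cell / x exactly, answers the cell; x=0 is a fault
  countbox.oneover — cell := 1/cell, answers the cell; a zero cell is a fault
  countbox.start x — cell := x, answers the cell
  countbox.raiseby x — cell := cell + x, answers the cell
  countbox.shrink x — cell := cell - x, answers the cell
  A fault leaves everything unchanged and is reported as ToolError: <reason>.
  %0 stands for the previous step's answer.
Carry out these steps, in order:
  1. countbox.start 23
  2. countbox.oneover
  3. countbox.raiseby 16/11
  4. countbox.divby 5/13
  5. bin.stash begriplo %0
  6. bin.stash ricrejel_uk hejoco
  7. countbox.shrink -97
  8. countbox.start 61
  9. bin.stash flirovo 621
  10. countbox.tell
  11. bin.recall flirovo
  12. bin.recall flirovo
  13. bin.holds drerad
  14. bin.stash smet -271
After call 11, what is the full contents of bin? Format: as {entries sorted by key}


;; 1. countbox.start(x=23) ~> 23
;; 2. countbox.oneover() ~> 1/23
;; 3. countbox.raiseby(x=16/11) ~> 379/253
;; 4. countbox.divby(x=5/13) ~> 4927/1265
;; 5. bin.stash(k=begriplo, v=%0) ~> nil
;; 6. bin.stash(k=ricrejel_uk, v=hejoco) ~> nil
;; 7. countbox.shrink(x=-97) ~> 127632/1265
;; 8. countbox.start(x=61) ~> 61
;; 9. bin.stash(k=flirovo, v=621) ~> croju
;; 10. countbox.tell() ~> 61
;; 11. bin.recall(k=flirovo) ~> 621
;; 12. bin.recall(k=flirovo) ~> 621
;; 13. bin.holds(k=drerad) ~> no
;; 14. bin.stash(k=smet, v=-271) ~> 638

Answer: {begriplo=4927/1265, catu=1750-02-11, flirovo=621, ricrejel_uk=hejoco, smet=638}


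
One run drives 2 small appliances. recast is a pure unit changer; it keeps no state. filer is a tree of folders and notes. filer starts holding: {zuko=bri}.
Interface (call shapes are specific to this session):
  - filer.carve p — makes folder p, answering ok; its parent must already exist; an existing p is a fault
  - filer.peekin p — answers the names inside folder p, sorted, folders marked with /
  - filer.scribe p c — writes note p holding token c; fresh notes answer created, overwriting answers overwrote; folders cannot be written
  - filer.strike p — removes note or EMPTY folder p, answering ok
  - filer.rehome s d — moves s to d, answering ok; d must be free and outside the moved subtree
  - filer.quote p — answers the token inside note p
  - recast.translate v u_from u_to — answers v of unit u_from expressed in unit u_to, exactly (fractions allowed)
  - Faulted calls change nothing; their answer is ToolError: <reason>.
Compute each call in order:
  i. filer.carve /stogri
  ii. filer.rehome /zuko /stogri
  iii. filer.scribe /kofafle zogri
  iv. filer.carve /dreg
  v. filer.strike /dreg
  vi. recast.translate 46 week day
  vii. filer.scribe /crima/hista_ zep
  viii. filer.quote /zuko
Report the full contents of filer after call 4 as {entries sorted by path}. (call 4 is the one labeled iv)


[in] carve p: /stogri
  ok
[in] rehome s: /zuko d: /stogri
  ToolError: exists
[in] scribe p: /kofafle c: zogri
  created
[in] carve p: /dreg
  ok
[in] strike p: /dreg
  ok
[in] translate v: 46 u_from: week u_to: day
  322
[in] scribe p: /crima/hista_ c: zep
  ToolError: no parent
[in] quote p: /zuko
  bri

Answer: {dreg/, kofafle=zogri, stogri/, zuko=bri}


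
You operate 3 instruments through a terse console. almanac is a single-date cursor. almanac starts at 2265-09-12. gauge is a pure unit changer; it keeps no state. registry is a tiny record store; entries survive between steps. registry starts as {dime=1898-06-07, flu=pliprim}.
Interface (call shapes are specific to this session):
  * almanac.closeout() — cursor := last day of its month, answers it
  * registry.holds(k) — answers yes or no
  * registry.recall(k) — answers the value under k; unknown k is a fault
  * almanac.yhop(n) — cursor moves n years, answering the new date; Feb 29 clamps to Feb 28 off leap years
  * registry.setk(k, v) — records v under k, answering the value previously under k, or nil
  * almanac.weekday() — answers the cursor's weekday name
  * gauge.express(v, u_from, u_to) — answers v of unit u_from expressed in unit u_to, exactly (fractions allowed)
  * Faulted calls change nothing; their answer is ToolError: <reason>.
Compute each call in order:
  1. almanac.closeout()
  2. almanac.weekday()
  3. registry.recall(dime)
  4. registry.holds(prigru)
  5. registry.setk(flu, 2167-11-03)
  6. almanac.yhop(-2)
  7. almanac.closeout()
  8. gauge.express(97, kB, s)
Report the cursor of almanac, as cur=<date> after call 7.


Next I call closeout, which returns 2265-09-30.
I invoke weekday, giving Saturday.
I run recall using k=dime, and see 1898-06-07.
I invoke holds using k=prigru, and see no.
Now I run setk using k=flu, v=2167-11-03, yielding pliprim.
Now I run yhop using n=-2: 2263-09-30.
I try closeout, which returns 2263-09-30.
Now I run express using v=97, u_from=kB, u_to=s, which returns ToolError: incompatible units.

Answer: cur=2263-09-30


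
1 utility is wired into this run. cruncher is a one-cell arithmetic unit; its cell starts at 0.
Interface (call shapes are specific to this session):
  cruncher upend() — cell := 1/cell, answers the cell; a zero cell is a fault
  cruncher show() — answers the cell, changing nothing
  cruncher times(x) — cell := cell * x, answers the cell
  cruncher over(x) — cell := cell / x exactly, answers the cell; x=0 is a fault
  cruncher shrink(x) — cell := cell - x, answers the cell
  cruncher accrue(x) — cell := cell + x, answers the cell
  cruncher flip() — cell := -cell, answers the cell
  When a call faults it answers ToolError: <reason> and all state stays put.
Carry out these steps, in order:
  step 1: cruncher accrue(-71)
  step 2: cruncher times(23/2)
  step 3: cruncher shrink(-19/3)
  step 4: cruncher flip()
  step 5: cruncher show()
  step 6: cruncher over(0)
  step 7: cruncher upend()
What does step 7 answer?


Answer: 6/4861

Derivation:
// cruncher accrue(-71) : -71
// cruncher times(23/2) : -1633/2
// cruncher shrink(-19/3) : -4861/6
// cruncher flip() : 4861/6
// cruncher show() : 4861/6
// cruncher over(0) : ToolError: division by zero
// cruncher upend() : 6/4861


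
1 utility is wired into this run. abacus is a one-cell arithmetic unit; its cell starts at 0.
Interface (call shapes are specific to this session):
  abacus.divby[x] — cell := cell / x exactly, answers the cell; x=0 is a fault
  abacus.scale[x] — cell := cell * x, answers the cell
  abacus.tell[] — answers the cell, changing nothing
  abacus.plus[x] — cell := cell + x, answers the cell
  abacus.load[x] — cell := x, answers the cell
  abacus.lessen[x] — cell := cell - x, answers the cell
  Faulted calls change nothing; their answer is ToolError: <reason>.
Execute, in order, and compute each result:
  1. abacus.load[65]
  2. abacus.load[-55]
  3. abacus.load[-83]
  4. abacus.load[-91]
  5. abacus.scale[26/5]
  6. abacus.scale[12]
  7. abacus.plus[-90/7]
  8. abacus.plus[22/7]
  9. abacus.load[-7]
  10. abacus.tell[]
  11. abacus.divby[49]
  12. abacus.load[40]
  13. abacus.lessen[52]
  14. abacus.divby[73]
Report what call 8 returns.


Answer: -199084/35

Derivation:
I call abacus.load with x='65', which returns 65.
I try abacus.load with x='-55', → -55.
Using abacus.load with x='-83', giving -83.
Now I run abacus.load with x='-91': -91.
I run abacus.scale with x='26/5': -2366/5.
Calling abacus.scale with x='12', which returns -28392/5.
Next I call abacus.plus with x='-90/7', and see -199194/35.
I run abacus.plus with x='22/7', → -199084/35.
Calling abacus.load with x='-7', and get -7.
I run abacus.tell, giving -7.
Invoking abacus.divby with x='49', and see -1/7.
I try abacus.load with x='40', → 40.
Now I run abacus.lessen with x='52', — result: -12.
Then abacus.divby with x='73', which returns -12/73.


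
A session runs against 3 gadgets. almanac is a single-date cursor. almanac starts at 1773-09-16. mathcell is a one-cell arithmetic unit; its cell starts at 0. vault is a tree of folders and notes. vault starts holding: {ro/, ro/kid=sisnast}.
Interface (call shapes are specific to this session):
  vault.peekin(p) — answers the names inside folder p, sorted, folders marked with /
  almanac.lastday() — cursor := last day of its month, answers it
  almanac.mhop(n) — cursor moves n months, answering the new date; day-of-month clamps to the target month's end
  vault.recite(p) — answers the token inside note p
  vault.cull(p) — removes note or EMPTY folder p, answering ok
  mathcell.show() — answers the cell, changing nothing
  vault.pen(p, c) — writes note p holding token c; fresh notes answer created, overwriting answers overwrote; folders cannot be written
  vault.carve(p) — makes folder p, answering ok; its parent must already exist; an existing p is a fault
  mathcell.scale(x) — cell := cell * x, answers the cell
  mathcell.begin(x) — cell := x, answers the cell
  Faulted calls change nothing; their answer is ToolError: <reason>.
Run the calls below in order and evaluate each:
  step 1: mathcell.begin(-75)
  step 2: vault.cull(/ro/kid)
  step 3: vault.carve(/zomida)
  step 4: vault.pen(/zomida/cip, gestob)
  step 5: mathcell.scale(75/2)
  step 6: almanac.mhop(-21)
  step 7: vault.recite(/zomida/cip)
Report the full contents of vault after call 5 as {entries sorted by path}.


I run mathcell.begin passing x='-75', and observe -75.
I try vault.cull passing p='/ro/kid', which returns ok.
I try vault.carve passing p='/zomida', — result: ok.
Now I run vault.pen passing p='/zomida/cip', c='gestob', and get created.
Now I run mathcell.scale passing x='75/2', and observe -5625/2.
Next I call almanac.mhop passing n='-21', — result: 1771-12-16.
I invoke vault.recite passing p='/zomida/cip', which returns gestob.

Answer: {ro/, zomida/, zomida/cip=gestob}


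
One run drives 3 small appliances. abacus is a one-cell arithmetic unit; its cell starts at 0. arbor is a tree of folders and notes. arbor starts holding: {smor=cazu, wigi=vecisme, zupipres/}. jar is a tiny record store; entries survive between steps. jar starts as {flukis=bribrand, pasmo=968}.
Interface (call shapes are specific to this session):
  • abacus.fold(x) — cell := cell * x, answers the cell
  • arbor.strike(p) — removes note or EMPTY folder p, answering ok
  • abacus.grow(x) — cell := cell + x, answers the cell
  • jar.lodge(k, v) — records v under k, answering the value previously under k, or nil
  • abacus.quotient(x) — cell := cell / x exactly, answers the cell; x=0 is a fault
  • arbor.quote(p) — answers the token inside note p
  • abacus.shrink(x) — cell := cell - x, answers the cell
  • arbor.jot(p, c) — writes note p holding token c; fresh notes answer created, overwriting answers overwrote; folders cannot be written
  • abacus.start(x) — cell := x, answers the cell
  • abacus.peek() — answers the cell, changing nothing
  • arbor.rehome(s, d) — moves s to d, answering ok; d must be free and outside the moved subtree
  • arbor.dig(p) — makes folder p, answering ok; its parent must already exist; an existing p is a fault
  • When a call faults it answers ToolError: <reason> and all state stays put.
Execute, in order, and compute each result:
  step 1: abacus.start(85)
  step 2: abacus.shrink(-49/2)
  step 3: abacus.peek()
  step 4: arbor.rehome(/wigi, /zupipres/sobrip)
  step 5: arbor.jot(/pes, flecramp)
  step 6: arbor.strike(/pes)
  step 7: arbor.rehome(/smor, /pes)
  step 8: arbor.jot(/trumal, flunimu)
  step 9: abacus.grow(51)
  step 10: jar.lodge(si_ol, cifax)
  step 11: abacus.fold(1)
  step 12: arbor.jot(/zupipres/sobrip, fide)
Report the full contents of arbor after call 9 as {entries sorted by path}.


$ abacus.start x→85
= 85
$ abacus.shrink x→-49/2
= 219/2
$ abacus.peek
= 219/2
$ arbor.rehome s→/wigi d→/zupipres/sobrip
= ok
$ arbor.jot p→/pes c→flecramp
= created
$ arbor.strike p→/pes
= ok
$ arbor.rehome s→/smor d→/pes
= ok
$ arbor.jot p→/trumal c→flunimu
= created
$ abacus.grow x→51
= 321/2
$ jar.lodge k→si_ol v→cifax
= nil
$ abacus.fold x→1
= 321/2
$ arbor.jot p→/zupipres/sobrip c→fide
= overwrote

Answer: {pes=cazu, trumal=flunimu, zupipres/, zupipres/sobrip=vecisme}


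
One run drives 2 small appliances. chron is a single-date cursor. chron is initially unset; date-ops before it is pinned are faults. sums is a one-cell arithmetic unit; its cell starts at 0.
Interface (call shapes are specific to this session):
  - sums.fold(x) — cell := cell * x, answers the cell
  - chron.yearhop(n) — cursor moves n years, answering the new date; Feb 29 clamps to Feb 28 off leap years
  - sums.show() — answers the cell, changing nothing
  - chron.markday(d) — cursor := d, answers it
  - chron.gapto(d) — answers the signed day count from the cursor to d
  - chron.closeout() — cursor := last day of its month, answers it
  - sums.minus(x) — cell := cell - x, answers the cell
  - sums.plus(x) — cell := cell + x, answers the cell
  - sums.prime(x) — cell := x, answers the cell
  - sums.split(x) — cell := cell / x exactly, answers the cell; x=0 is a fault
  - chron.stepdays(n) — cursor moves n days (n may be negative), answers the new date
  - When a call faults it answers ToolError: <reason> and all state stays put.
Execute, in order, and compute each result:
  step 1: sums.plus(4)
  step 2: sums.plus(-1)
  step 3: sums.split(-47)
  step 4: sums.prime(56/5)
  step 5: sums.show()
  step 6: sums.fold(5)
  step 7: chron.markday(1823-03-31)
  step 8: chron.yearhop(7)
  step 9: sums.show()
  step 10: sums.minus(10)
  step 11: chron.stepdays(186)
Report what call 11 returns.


Answer: 1830-10-03

Derivation:
~$ sums.plus x: 4
  4
~$ sums.plus x: -1
  3
~$ sums.split x: -47
  -3/47
~$ sums.prime x: 56/5
  56/5
~$ sums.show
  56/5
~$ sums.fold x: 5
  56
~$ chron.markday d: 1823-03-31
  1823-03-31
~$ chron.yearhop n: 7
  1830-03-31
~$ sums.show
  56
~$ sums.minus x: 10
  46
~$ chron.stepdays n: 186
  1830-10-03
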